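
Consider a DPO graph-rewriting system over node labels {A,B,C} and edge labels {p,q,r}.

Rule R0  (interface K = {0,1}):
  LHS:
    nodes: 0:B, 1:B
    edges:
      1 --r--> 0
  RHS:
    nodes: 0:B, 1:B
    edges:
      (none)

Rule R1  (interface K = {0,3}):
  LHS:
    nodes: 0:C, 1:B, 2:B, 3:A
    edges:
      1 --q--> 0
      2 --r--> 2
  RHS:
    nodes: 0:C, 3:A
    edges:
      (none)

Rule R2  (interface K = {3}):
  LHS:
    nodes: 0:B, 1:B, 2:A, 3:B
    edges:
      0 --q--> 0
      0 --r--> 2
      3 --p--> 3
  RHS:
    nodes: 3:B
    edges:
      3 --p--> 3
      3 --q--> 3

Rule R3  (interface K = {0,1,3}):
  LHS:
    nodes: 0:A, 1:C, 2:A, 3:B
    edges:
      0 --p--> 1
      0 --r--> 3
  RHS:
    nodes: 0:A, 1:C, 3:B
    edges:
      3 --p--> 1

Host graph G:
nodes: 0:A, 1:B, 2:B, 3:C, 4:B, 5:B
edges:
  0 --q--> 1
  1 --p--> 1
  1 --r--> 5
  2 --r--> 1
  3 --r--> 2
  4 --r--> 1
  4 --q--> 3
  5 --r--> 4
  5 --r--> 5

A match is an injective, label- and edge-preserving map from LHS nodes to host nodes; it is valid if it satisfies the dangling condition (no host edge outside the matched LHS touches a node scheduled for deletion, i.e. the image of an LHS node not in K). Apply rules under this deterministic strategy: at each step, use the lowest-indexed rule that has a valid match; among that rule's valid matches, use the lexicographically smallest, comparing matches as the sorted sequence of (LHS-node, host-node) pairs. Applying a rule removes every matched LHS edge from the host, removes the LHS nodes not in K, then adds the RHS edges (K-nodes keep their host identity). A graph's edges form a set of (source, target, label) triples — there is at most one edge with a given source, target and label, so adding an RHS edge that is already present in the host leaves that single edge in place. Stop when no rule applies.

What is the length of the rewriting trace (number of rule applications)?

Answer: 5

Derivation:
initial: |V|=6 |E|=9  E = 0-q->1 1-p->1 1-r->5 2-r->1 3-r->2 4-r->1 4-q->3 5-r->4 5-r->5
step 1: apply R0 at {0↦1, 1↦2}  → |V|=6 |E|=8  E = 0-q->1 1-p->1 1-r->5 3-r->2 4-r->1 4-q->3 5-r->4 5-r->5
step 2: apply R0 at {0↦1, 1↦4}  → |V|=6 |E|=7  E = 0-q->1 1-p->1 1-r->5 3-r->2 4-q->3 5-r->4 5-r->5
step 3: apply R0 at {0↦4, 1↦5}  → |V|=6 |E|=6  E = 0-q->1 1-p->1 1-r->5 3-r->2 4-q->3 5-r->5
step 4: apply R0 at {0↦5, 1↦1}  → |V|=6 |E|=5  E = 0-q->1 1-p->1 3-r->2 4-q->3 5-r->5
step 5: apply R1 at {0↦3, 1↦4, 2↦5, 3↦0}  → |V|=4 |E|=3  E = 0-q->1 1-p->1 3-r->2
halt: no rule applies after step 5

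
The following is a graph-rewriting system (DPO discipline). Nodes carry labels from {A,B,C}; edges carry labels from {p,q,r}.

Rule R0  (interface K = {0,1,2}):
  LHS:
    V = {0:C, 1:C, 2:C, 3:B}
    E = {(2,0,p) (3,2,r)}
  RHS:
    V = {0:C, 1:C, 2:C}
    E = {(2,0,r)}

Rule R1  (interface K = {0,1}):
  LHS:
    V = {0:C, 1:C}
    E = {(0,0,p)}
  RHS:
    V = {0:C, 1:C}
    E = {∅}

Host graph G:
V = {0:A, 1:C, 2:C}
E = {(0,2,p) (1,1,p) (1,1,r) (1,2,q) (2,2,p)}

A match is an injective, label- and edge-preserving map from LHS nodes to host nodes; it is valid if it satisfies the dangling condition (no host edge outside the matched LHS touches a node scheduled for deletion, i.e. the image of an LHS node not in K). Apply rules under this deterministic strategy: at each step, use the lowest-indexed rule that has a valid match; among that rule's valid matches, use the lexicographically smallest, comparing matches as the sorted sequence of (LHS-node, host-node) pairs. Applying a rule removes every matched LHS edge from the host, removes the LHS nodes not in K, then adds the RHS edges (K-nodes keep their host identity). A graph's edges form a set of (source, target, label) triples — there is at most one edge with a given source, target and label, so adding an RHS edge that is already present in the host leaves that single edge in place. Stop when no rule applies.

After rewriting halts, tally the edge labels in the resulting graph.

initial: |V|=3 |E|=5  E = 0-p->2 1-p->1 1-r->1 1-q->2 2-p->2
step 1: apply R1 at {0↦1, 1↦2}  → |V|=3 |E|=4  E = 0-p->2 1-r->1 1-q->2 2-p->2
step 2: apply R1 at {0↦2, 1↦1}  → |V|=3 |E|=3  E = 0-p->2 1-r->1 1-q->2
final graph: no rule applies after step 2
NF edges: [(0, 2, 'p'), (1, 1, 'r'), (1, 2, 'q')]

Answer: p:1 q:1 r:1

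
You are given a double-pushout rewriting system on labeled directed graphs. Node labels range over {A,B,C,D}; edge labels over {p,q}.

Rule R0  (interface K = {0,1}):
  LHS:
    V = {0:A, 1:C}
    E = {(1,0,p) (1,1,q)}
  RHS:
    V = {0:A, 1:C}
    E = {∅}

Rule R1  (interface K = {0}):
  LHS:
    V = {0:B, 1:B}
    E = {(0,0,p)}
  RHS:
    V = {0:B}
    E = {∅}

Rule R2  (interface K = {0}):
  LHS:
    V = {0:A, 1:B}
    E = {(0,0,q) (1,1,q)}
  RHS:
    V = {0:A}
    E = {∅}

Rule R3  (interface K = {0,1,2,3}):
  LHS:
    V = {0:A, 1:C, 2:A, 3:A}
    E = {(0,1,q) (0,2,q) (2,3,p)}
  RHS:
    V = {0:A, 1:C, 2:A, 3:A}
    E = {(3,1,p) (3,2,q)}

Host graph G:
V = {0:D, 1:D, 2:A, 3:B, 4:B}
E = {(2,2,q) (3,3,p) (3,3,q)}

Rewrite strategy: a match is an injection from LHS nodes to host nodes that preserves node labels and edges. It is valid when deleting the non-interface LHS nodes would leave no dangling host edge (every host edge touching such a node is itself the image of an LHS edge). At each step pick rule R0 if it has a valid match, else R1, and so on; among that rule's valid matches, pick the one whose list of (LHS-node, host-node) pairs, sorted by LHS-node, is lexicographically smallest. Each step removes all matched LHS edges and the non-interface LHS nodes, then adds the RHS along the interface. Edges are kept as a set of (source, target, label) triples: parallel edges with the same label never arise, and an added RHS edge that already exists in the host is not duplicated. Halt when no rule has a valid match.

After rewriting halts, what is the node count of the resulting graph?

Answer: 3

Rewrite trace:
[0] host  ⇒  5 nodes, 3 edges  {2-q->2 3-p->3 3-q->3}
[1] R1 @ {0↦3, 1↦4}  ⇒  4 nodes, 2 edges  {2-q->2 3-q->3}
[2] R2 @ {0↦2, 1↦3}  ⇒  3 nodes, 0 edges  {∅}
halt: no rule applies after step 2
NF nodes: {0:D, 1:D, 2:A}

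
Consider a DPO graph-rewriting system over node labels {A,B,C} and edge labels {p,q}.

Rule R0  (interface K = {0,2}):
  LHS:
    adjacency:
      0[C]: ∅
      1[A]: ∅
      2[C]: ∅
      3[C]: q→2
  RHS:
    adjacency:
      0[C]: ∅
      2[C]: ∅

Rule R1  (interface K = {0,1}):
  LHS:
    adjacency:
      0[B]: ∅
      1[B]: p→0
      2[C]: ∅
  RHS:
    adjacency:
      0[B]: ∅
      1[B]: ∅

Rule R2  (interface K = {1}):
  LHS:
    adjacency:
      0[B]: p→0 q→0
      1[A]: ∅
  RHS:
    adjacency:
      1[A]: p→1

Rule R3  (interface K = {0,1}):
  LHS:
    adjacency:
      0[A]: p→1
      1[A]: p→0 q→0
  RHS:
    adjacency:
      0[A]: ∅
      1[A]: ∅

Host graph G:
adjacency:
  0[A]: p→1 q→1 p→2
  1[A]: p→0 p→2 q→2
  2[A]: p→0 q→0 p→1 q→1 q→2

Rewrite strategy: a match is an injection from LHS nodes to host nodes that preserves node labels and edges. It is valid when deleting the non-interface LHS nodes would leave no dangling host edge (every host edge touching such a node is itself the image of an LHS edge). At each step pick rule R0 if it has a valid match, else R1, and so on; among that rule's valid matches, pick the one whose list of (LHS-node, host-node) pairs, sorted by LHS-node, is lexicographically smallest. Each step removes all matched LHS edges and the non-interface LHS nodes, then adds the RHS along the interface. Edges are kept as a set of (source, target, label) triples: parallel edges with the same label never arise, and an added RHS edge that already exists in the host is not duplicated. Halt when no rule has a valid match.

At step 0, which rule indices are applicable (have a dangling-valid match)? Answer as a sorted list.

R0: no valid match — LHS pattern not found
R1: no valid match — LHS pattern not found
R2: no valid match — LHS pattern not found
R3: 4 valid matches — {0↦0, 1↦2}, {0↦1, 1↦0}, {0↦1, 1↦2} (+1 more)

Answer: [R3]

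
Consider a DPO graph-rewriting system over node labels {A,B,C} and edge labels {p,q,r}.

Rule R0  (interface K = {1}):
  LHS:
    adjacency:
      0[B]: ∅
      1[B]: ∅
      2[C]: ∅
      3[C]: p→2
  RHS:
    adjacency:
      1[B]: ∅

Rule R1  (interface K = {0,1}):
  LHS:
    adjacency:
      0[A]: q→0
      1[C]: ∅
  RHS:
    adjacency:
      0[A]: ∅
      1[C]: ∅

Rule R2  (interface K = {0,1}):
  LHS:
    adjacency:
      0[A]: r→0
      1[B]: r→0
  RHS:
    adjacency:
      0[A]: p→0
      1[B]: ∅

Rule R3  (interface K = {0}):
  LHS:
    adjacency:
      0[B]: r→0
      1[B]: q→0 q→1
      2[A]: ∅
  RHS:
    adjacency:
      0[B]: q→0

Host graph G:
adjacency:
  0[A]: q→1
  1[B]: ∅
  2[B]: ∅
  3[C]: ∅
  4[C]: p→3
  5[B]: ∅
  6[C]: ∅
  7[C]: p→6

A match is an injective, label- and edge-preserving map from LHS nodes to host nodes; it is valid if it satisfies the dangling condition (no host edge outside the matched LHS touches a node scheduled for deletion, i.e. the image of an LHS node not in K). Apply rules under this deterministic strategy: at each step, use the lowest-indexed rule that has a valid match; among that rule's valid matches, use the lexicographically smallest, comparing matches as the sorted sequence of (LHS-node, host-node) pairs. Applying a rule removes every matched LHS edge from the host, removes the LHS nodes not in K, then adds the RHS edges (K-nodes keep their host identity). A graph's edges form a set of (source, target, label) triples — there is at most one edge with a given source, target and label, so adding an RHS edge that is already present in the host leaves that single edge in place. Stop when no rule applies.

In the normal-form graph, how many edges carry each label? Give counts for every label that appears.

Answer: q:1

Derivation:
[0] host  ⇒  8 nodes, 3 edges  {0-q->1 4-p->3 7-p->6}
[1] R0 @ {0↦2, 1↦1, 2↦3, 3↦4}  ⇒  5 nodes, 2 edges  {0-q->1 7-p->6}
[2] R0 @ {0↦5, 1↦1, 2↦6, 3↦7}  ⇒  2 nodes, 1 edges  {0-q->1}
final graph: no rule applies after step 2
NF edges: [(0, 1, 'q')]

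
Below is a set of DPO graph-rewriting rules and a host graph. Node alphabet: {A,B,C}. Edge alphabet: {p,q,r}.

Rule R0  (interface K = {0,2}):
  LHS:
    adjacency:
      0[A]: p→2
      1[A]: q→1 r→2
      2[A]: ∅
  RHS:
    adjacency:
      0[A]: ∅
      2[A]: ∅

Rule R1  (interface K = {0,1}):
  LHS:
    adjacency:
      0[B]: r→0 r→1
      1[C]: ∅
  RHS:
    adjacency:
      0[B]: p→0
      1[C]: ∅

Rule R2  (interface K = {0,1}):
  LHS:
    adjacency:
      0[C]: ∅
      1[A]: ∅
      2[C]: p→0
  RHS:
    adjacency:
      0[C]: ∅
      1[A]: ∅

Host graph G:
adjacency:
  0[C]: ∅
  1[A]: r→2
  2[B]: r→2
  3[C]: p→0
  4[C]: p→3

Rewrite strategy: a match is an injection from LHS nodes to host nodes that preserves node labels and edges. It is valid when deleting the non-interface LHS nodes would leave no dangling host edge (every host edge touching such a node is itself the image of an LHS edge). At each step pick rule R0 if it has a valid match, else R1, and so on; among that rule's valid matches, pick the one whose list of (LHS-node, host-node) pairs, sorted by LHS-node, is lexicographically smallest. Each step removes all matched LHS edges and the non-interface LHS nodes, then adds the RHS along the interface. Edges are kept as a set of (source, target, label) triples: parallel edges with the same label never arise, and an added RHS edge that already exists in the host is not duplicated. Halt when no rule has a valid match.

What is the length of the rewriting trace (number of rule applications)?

Answer: 2

Steps:
start.  V:5 E:4  edges: 1-r->2 2-r->2 3-p->0 4-p->3
1. fire R2 via {0↦3, 1↦1, 2↦4}  →  V:4 E:3  edges: 1-r->2 2-r->2 3-p->0
2. fire R2 via {0↦0, 1↦1, 2↦3}  →  V:3 E:2  edges: 1-r->2 2-r->2
halt: no rule applies after step 2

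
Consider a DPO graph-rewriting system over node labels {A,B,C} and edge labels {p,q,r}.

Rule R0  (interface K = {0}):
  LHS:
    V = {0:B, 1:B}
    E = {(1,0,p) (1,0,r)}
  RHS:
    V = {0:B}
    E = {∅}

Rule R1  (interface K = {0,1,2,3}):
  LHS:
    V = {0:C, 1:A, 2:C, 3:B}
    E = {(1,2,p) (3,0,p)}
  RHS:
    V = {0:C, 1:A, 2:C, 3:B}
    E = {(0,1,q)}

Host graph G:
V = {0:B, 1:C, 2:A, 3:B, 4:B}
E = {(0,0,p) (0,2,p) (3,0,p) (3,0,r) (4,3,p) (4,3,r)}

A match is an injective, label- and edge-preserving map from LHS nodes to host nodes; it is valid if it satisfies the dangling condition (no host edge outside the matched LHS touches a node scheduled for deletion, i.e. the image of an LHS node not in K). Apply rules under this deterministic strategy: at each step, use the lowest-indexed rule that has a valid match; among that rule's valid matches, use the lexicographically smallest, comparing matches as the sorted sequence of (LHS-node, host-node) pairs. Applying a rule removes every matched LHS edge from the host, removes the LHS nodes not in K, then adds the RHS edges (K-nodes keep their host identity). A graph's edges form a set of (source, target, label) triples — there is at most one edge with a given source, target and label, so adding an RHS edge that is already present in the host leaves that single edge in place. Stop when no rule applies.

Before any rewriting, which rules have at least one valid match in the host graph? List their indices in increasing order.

Answer: [R0]

Derivation:
R0: 1 valid match — {0↦3, 1↦4}
R1: no valid match — LHS pattern not found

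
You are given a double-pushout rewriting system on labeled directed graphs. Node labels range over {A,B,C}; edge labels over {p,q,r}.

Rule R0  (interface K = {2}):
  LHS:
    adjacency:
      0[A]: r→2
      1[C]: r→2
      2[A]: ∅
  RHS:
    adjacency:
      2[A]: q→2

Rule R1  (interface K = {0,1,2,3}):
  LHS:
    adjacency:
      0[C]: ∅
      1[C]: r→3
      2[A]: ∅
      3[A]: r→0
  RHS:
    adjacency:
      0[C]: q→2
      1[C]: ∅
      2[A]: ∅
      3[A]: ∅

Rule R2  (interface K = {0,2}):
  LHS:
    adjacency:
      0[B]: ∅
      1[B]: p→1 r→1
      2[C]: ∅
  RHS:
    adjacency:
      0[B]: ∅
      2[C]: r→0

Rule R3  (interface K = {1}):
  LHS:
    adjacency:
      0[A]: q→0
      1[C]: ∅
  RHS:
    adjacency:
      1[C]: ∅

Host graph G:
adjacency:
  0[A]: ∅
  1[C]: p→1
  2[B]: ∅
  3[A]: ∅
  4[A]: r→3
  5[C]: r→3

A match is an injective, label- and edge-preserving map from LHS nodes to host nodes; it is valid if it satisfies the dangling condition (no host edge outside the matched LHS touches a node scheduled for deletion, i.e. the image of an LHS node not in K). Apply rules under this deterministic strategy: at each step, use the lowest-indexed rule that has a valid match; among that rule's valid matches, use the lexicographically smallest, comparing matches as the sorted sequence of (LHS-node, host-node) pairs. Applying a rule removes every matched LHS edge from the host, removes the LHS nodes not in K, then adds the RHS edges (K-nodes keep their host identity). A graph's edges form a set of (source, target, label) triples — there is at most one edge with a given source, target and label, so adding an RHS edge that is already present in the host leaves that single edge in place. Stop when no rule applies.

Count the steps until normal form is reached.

Answer: 2

Derivation:
[0] host  ⇒  6 nodes, 3 edges  {1-p->1 4-r->3 5-r->3}
[1] R0 @ {0↦4, 1↦5, 2↦3}  ⇒  4 nodes, 2 edges  {1-p->1 3-q->3}
[2] R3 @ {0↦3, 1↦1}  ⇒  3 nodes, 1 edges  {1-p->1}
normal form: no rule applies after step 2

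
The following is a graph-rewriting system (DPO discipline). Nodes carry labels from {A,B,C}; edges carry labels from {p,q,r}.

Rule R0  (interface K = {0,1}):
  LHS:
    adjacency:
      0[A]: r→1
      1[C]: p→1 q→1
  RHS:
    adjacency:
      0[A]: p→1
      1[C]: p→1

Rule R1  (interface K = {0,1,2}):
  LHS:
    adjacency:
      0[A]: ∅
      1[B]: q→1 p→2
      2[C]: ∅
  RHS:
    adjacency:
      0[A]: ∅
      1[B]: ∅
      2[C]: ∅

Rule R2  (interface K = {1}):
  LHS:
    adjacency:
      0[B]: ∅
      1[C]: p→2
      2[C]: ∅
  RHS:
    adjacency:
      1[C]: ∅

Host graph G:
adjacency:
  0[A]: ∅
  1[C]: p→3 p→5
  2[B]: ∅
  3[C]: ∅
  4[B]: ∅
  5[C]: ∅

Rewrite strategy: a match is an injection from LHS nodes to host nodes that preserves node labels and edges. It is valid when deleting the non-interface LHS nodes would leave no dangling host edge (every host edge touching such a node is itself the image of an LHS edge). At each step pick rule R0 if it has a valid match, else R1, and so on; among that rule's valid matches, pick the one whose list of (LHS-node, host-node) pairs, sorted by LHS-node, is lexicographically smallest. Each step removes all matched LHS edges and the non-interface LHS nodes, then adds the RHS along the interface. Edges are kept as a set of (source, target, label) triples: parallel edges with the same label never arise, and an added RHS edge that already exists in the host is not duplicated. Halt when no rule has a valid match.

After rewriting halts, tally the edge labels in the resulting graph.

Answer: (no edges)

Rewrite trace:
[0] host  ⇒  6 nodes, 2 edges  {1-p->3 1-p->5}
[1] R2 @ {0↦2, 1↦1, 2↦3}  ⇒  4 nodes, 1 edges  {1-p->5}
[2] R2 @ {0↦4, 1↦1, 2↦5}  ⇒  2 nodes, 0 edges  {∅}
halt: no rule applies after step 2
NF edges: []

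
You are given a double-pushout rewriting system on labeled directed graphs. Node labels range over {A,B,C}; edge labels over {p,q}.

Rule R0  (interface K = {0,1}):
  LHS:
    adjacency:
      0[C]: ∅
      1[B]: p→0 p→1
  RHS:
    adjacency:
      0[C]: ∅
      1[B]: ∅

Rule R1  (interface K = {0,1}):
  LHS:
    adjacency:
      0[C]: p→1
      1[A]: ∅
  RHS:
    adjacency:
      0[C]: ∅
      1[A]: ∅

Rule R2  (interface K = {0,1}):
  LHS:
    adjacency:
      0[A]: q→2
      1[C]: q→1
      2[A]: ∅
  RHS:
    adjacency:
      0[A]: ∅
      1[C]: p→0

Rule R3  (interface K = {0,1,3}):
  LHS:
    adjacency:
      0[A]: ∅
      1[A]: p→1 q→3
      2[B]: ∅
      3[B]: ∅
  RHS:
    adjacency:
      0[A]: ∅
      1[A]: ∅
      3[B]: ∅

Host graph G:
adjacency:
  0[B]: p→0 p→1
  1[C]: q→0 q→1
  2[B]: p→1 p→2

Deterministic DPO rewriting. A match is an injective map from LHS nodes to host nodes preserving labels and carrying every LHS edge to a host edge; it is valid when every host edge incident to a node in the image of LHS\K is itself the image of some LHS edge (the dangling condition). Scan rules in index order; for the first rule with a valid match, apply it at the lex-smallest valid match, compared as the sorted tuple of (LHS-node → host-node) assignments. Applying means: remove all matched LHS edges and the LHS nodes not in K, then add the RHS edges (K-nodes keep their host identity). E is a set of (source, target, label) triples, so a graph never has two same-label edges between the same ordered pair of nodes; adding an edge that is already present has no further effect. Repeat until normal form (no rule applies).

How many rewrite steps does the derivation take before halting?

Answer: 2

Rewrite trace:
initial: |V|=3 |E|=6  E = 0-p->0 0-p->1 1-q->0 1-q->1 2-p->1 2-p->2
step 1: apply R0 at {0↦1, 1↦0}  → |V|=3 |E|=4  E = 1-q->0 1-q->1 2-p->1 2-p->2
step 2: apply R0 at {0↦1, 1↦2}  → |V|=3 |E|=2  E = 1-q->0 1-q->1
normal form: no rule applies after step 2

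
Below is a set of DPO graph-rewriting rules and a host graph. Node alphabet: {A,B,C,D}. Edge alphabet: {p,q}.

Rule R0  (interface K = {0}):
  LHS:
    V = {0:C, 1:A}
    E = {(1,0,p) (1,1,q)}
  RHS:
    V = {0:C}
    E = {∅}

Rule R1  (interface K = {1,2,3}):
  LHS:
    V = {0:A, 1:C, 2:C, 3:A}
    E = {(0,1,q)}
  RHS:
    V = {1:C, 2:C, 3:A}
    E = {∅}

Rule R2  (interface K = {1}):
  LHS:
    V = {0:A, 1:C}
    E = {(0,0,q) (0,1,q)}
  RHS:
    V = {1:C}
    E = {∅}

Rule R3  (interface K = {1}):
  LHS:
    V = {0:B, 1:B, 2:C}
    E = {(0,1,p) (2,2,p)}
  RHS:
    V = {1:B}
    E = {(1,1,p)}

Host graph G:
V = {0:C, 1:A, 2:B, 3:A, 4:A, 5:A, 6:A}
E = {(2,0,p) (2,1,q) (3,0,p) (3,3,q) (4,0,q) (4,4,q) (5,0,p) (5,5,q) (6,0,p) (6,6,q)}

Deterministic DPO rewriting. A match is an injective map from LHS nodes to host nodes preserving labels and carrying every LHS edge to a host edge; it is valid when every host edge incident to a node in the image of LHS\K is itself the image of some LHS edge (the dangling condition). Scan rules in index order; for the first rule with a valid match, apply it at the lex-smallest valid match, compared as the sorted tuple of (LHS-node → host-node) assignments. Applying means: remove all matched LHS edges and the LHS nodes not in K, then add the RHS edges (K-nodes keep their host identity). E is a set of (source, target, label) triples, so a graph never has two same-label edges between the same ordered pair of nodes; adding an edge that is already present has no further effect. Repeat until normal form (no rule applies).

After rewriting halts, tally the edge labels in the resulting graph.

Answer: p:1 q:1

Rewrite trace:
[0] host  ⇒  7 nodes, 10 edges  {2-p->0 2-q->1 3-p->0 3-q->3 4-q->0 4-q->4 5-p->0 5-q->5 6-p->0 6-q->6}
[1] R0 @ {0↦0, 1↦3}  ⇒  6 nodes, 8 edges  {2-p->0 2-q->1 4-q->0 4-q->4 5-p->0 5-q->5 6-p->0 6-q->6}
[2] R0 @ {0↦0, 1↦5}  ⇒  5 nodes, 6 edges  {2-p->0 2-q->1 4-q->0 4-q->4 6-p->0 6-q->6}
[3] R0 @ {0↦0, 1↦6}  ⇒  4 nodes, 4 edges  {2-p->0 2-q->1 4-q->0 4-q->4}
[4] R2 @ {0↦4, 1↦0}  ⇒  3 nodes, 2 edges  {2-p->0 2-q->1}
final graph: no rule applies after step 4
NF edges: [(2, 0, 'p'), (2, 1, 'q')]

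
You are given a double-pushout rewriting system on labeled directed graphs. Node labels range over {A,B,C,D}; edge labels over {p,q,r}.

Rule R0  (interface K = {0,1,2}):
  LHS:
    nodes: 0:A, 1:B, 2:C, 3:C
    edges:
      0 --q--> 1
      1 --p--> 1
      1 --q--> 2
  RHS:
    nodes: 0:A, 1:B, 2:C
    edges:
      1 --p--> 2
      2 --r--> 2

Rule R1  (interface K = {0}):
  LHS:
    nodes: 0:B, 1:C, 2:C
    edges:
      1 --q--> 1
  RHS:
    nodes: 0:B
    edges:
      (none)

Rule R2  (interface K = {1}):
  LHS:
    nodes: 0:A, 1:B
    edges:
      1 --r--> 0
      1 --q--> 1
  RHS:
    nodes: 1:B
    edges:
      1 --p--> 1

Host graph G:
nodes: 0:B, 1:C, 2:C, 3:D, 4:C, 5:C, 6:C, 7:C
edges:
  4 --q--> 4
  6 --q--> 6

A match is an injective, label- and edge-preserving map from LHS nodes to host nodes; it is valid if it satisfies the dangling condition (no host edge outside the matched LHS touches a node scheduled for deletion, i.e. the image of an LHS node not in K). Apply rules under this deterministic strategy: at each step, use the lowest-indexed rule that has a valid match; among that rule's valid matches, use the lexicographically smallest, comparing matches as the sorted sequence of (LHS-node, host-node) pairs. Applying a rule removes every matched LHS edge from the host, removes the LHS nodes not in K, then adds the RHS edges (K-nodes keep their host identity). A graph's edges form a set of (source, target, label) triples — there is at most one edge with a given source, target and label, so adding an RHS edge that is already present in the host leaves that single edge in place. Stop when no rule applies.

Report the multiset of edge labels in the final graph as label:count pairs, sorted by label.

start.  V:8 E:2  edges: 4-q->4 6-q->6
1. fire R1 via {0↦0, 1↦4, 2↦1}  →  V:6 E:1  edges: 6-q->6
2. fire R1 via {0↦0, 1↦6, 2↦2}  →  V:4 E:0  edges: ∅
normal form: no rule applies after step 2
NF edges: []

Answer: (no edges)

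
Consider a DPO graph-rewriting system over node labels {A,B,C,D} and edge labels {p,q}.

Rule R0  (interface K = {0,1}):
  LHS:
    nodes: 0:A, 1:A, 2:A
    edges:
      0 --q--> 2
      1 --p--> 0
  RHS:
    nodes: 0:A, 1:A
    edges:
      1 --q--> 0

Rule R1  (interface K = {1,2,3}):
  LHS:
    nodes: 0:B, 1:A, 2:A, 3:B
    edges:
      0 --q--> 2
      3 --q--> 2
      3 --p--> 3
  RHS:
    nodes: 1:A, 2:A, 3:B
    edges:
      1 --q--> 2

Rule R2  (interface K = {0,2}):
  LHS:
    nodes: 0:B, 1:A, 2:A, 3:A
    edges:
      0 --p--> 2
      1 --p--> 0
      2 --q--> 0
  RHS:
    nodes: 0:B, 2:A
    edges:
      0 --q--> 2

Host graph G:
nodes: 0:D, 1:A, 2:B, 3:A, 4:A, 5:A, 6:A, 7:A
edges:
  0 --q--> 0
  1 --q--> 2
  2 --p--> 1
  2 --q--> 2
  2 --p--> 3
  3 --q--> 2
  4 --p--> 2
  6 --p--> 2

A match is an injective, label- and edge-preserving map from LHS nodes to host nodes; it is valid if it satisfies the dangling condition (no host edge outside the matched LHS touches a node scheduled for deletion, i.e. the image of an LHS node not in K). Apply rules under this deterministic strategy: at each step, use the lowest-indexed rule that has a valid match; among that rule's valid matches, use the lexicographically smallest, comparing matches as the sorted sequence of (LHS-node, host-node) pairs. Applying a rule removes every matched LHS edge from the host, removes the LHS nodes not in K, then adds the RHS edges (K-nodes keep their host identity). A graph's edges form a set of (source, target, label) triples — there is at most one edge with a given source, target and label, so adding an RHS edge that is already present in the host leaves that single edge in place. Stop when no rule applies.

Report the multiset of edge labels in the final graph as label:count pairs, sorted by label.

initial: |V|=8 |E|=8  E = 0-q->0 1-q->2 2-p->1 2-q->2 2-p->3 3-q->2 4-p->2 6-p->2
step 1: apply R2 at {0↦2, 1↦4, 2↦1, 3↦5}  → |V|=6 |E|=6  E = 0-q->0 2-q->1 2-q->2 2-p->3 3-q->2 6-p->2
step 2: apply R2 at {0↦2, 1↦6, 2↦3, 3↦7}  → |V|=4 |E|=4  E = 0-q->0 2-q->1 2-q->2 2-q->3
normal form: no rule applies after step 2
NF edges: [(0, 0, 'q'), (2, 1, 'q'), (2, 2, 'q'), (2, 3, 'q')]

Answer: q:4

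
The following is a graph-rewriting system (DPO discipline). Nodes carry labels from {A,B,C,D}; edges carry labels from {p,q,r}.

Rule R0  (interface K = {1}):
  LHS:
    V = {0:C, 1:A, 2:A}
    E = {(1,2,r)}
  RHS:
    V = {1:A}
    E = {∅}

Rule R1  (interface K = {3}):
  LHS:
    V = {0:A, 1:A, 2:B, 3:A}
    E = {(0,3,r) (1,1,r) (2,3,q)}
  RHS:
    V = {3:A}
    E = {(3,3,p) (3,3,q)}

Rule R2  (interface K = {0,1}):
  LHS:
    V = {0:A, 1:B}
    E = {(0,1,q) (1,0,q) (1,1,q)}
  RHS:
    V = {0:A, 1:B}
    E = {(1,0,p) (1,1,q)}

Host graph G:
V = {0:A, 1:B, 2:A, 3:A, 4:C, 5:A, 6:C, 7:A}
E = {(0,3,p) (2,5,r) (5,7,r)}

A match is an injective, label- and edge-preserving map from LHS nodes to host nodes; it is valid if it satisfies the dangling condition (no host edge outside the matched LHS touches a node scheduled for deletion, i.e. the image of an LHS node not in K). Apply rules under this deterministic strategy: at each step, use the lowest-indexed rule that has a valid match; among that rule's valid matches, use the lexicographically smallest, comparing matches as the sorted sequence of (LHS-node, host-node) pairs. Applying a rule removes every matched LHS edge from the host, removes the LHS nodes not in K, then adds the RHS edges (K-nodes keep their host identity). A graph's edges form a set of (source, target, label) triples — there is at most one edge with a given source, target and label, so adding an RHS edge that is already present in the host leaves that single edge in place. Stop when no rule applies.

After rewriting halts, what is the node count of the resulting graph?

Answer: 4

Rewrite trace:
[0] host  ⇒  8 nodes, 3 edges  {0-p->3 2-r->5 5-r->7}
[1] R0 @ {0↦4, 1↦5, 2↦7}  ⇒  6 nodes, 2 edges  {0-p->3 2-r->5}
[2] R0 @ {0↦6, 1↦2, 2↦5}  ⇒  4 nodes, 1 edges  {0-p->3}
normal form: no rule applies after step 2
NF nodes: {0:A, 1:B, 2:A, 3:A}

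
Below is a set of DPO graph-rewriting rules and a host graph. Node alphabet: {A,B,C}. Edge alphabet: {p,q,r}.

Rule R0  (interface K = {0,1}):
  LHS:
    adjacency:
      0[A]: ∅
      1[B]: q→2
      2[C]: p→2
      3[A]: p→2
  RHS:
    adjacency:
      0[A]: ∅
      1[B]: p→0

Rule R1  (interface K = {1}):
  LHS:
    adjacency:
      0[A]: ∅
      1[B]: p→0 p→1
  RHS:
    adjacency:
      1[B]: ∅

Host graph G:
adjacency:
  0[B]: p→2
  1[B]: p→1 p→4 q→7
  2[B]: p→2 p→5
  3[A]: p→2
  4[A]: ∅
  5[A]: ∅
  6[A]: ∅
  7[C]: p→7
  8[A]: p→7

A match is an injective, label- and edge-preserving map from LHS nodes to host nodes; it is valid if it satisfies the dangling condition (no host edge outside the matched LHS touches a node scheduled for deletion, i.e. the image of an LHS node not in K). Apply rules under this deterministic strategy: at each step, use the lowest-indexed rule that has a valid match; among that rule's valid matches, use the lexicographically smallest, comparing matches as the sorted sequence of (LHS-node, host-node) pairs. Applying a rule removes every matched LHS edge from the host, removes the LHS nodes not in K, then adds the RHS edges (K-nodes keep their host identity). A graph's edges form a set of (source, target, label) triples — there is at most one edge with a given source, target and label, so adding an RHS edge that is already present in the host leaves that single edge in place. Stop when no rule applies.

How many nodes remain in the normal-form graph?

Answer: 5

Derivation:
initial: |V|=9 |E|=9  E = 0-p->2 1-p->1 1-p->4 1-q->7 2-p->2 2-p->5 3-p->2 7-p->7 8-p->7
step 1: apply R0 at {0↦3, 1↦1, 2↦7, 3↦8}  → |V|=7 |E|=7  E = 0-p->2 1-p->1 1-p->3 1-p->4 2-p->2 2-p->5 3-p->2
step 2: apply R1 at {0↦4, 1↦1}  → |V|=6 |E|=5  E = 0-p->2 1-p->3 2-p->2 2-p->5 3-p->2
step 3: apply R1 at {0↦5, 1↦2}  → |V|=5 |E|=3  E = 0-p->2 1-p->3 3-p->2
final graph: no rule applies after step 3
NF nodes: {0:B, 1:B, 2:B, 3:A, 6:A}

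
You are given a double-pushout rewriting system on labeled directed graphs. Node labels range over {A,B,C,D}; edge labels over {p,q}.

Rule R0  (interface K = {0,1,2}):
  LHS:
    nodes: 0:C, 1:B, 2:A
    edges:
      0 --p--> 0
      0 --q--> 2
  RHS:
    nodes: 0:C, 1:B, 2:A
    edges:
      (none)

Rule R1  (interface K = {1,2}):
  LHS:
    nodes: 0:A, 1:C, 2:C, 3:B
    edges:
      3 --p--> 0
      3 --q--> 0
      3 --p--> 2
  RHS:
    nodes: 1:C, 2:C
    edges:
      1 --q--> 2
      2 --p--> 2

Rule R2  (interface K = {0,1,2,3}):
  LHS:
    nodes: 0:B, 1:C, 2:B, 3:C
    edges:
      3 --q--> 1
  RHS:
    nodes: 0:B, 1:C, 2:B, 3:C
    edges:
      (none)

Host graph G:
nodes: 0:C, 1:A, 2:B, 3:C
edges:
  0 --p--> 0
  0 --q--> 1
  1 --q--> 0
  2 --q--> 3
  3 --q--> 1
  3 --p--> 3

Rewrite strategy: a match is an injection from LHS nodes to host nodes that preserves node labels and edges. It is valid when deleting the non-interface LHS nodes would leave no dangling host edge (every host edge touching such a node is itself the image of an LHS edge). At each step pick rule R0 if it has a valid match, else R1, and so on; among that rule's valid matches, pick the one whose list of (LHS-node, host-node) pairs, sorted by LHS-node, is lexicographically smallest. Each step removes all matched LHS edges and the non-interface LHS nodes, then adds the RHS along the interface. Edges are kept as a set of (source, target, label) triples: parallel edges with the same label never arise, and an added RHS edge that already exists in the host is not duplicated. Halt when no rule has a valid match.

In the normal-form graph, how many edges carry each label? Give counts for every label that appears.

[0] host  ⇒  4 nodes, 6 edges  {0-p->0 0-q->1 1-q->0 2-q->3 3-q->1 3-p->3}
[1] R0 @ {0↦0, 1↦2, 2↦1}  ⇒  4 nodes, 4 edges  {1-q->0 2-q->3 3-q->1 3-p->3}
[2] R0 @ {0↦3, 1↦2, 2↦1}  ⇒  4 nodes, 2 edges  {1-q->0 2-q->3}
final graph: no rule applies after step 2
NF edges: [(1, 0, 'q'), (2, 3, 'q')]

Answer: q:2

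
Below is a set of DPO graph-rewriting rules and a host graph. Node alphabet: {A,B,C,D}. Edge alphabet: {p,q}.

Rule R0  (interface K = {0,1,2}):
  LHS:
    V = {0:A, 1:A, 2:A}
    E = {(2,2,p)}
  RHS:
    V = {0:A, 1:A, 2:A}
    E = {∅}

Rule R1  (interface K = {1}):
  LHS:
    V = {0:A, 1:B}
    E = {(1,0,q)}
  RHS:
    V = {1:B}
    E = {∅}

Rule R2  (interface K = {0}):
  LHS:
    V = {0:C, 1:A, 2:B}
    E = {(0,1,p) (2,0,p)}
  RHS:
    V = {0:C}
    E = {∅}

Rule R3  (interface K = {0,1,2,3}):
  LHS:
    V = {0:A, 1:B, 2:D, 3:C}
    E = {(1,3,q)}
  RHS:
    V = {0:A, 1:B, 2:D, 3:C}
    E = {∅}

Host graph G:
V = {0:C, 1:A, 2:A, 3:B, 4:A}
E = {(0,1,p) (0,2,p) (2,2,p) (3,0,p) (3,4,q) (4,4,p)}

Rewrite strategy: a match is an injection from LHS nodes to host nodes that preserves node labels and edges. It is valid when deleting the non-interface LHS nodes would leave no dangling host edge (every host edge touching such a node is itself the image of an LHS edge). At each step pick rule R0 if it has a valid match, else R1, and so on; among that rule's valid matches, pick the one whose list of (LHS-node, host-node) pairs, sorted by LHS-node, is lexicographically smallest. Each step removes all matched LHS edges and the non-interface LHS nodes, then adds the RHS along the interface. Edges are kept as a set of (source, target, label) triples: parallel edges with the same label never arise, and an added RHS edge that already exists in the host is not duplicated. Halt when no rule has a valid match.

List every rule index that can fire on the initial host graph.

Answer: [R0]

Derivation:
R0: 4 valid matches — {0↦1, 1↦2, 2↦4}, {0↦1, 1↦4, 2↦2}, {0↦2, 1↦1, 2↦4} (+1 more)
R1: no valid match — 1 raw match, all fail dangling condition
R2: no valid match — 2 raw matches, all fail dangling condition
R3: no valid match — LHS pattern not found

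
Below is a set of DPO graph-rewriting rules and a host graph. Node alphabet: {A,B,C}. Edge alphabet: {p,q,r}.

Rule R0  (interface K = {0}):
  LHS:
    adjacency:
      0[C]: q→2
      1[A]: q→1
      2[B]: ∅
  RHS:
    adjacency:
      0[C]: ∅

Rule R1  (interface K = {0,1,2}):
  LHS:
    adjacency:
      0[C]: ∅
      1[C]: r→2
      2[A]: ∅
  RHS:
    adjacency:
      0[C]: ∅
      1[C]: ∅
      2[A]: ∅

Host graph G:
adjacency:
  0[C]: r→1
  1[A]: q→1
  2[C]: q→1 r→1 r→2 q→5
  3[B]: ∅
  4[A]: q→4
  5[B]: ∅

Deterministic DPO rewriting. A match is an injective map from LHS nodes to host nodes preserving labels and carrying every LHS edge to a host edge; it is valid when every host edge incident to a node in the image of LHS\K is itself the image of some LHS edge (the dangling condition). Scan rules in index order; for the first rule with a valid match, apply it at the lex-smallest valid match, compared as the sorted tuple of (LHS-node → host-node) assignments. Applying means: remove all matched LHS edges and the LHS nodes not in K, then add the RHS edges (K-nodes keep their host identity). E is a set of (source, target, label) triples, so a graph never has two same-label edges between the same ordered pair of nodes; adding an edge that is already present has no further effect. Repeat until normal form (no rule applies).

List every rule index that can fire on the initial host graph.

Answer: [R0,R1]

Steps:
R0: 1 valid match — {0↦2, 1↦4, 2↦5}
R1: 2 valid matches — {0↦0, 1↦2, 2↦1}, {0↦2, 1↦0, 2↦1}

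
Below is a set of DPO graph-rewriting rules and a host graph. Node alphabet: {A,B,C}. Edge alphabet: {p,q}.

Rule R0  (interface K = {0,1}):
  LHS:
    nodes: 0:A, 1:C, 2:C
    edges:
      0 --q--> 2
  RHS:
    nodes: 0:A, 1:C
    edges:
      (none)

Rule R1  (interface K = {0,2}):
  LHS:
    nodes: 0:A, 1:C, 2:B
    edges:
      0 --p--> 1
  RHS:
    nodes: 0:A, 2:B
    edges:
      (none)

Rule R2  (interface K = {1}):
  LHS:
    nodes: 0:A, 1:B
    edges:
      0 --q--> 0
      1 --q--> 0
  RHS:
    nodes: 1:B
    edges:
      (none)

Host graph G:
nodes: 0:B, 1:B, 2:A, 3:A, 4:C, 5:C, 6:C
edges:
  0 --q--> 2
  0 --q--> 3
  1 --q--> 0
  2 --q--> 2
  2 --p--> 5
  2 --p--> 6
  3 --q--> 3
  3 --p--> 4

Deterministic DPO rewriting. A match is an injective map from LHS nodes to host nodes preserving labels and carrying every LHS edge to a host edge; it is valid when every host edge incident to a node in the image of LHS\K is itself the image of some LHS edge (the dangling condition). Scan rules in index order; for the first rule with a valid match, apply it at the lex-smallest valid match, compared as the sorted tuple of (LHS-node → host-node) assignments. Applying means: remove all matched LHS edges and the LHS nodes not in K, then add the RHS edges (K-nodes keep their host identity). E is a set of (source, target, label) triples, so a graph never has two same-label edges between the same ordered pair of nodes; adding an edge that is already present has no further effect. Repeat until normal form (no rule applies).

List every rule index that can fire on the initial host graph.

R0: no valid match — LHS pattern not found
R1: 6 valid matches — {0↦2, 1↦5, 2↦0}, {0↦2, 1↦5, 2↦1}, {0↦2, 1↦6, 2↦0} (+3 more)
R2: no valid match — 2 raw matches, all fail dangling condition

Answer: [R1]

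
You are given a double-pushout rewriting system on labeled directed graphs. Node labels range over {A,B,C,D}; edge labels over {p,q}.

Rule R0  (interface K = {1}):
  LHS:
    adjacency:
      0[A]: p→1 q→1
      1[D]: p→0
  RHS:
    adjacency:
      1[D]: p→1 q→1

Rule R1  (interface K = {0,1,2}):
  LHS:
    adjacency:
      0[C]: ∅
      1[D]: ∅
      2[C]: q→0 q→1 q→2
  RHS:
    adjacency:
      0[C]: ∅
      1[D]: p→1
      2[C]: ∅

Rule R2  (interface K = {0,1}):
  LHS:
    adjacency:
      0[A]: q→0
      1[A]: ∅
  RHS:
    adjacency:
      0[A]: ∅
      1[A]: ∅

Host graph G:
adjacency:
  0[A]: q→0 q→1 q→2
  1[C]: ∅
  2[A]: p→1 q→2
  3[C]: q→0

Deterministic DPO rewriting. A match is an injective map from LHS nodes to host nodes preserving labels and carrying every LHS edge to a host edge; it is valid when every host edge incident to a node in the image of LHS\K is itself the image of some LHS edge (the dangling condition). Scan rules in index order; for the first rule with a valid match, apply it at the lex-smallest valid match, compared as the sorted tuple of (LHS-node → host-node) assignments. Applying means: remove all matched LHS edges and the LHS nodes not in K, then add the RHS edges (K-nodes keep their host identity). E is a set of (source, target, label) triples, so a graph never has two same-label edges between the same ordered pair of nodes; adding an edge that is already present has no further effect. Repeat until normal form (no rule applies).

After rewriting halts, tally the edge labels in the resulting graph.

Answer: p:1 q:3

Steps:
[0] host  ⇒  4 nodes, 6 edges  {0-q->0 0-q->1 0-q->2 2-p->1 2-q->2 3-q->0}
[1] R2 @ {0↦0, 1↦2}  ⇒  4 nodes, 5 edges  {0-q->1 0-q->2 2-p->1 2-q->2 3-q->0}
[2] R2 @ {0↦2, 1↦0}  ⇒  4 nodes, 4 edges  {0-q->1 0-q->2 2-p->1 3-q->0}
normal form: no rule applies after step 2
NF edges: [(0, 1, 'q'), (0, 2, 'q'), (2, 1, 'p'), (3, 0, 'q')]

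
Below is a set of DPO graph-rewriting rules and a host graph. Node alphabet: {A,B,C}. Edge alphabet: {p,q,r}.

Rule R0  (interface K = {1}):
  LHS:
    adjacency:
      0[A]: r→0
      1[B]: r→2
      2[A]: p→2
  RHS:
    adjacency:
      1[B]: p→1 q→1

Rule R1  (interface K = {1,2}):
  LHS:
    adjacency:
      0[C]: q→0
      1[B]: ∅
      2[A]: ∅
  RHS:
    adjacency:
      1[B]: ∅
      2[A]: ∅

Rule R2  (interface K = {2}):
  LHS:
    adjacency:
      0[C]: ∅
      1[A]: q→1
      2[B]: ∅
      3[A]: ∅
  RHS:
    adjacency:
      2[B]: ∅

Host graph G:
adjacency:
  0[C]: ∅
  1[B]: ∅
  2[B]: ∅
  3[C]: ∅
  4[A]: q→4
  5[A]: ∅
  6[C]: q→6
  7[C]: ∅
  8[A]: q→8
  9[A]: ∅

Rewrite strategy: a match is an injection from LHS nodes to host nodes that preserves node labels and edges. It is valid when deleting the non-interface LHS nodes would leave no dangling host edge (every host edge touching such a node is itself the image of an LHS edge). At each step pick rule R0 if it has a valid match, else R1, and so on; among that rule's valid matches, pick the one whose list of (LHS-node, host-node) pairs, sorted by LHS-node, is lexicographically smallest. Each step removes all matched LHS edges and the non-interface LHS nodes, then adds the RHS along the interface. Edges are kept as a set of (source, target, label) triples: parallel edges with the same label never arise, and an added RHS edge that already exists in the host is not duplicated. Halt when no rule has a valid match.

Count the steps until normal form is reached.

initial: |V|=10 |E|=3  E = 4-q->4 6-q->6 8-q->8
step 1: apply R1 at {0↦6, 1↦1, 2↦4}  → |V|=9 |E|=2  E = 4-q->4 8-q->8
step 2: apply R2 at {0↦0, 1↦4, 2↦1, 3↦5}  → |V|=6 |E|=1  E = 8-q->8
step 3: apply R2 at {0↦3, 1↦8, 2↦1, 3↦9}  → |V|=3 |E|=0  E = ∅
normal form: no rule applies after step 3

Answer: 3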